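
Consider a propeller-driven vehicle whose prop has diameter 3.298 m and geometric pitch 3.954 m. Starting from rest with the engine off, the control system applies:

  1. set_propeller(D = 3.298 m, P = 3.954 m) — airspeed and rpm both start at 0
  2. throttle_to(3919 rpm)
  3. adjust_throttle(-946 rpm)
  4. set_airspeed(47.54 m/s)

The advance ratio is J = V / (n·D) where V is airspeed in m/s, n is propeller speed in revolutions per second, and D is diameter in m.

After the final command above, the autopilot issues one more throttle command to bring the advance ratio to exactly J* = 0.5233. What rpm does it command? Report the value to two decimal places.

rpm = 1652.76

set_propeller: D = 3.298 m, P = 3.954 m (p = P/D = 1.198908); state ← (V=0, rpm=0)
throttle_to(3919): rpm ← 3919
adjust_throttle(-946): rpm ← 3919 -946 = 2973
set_airspeed(47.54): V ← 47.54 m/s
final state: V = 47.54 m/s, rpm = 2973 → n = rpm/60 = 49.550000 rev/s
target J* = 0.5233; solve J* = V/(n·D) for n: n = V/(J*·D) = 47.54/(0.5233 × 3.298) = 27.545952 rev/s
rpm = 60·n = 1652.757139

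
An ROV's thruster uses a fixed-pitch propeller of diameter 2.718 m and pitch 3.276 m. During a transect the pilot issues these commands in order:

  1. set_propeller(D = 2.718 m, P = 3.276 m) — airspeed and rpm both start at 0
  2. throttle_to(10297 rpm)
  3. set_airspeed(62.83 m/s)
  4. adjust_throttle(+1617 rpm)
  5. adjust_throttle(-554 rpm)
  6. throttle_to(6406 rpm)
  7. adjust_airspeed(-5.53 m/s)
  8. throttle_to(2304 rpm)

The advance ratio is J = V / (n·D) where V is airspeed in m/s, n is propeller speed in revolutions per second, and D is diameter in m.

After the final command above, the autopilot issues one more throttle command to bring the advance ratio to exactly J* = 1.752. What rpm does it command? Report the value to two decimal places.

set_propeller: D = 2.718 m, P = 3.276 m (p = P/D = 1.205298); state ← (V=0, rpm=0)
throttle_to(10297): rpm ← 10297
set_airspeed(62.83): V ← 62.83 m/s
adjust_throttle(+1617): rpm ← 10297 +1617 = 11914
adjust_throttle(-554): rpm ← 11914 -554 = 11360
throttle_to(6406): rpm ← 6406
adjust_airspeed(-5.53): V ← 62.83 -5.53 = 57.3 m/s
throttle_to(2304): rpm ← 2304
final state: V = 57.3 m/s, rpm = 2304 → n = rpm/60 = 38.400000 rev/s
target J* = 1.752; solve J* = V/(n·D) for n: n = V/(J*·D) = 57.3/(1.752 × 2.718) = 12.032921 rev/s
rpm = 60·n = 721.975264

rpm = 721.98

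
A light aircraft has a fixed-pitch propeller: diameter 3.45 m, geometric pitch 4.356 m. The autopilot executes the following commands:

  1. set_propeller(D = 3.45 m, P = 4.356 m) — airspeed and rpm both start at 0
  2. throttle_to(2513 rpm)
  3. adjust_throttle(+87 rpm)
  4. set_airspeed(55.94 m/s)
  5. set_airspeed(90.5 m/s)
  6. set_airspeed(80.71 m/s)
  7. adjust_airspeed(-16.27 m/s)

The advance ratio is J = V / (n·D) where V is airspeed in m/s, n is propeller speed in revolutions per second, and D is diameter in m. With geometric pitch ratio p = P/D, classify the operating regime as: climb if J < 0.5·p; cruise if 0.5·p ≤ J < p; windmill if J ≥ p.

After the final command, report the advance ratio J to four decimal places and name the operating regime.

J = 0.4310, regime = climb

set_propeller: D = 3.45 m, P = 4.356 m (p = P/D = 1.262609); state ← (V=0, rpm=0)
throttle_to(2513): rpm ← 2513
adjust_throttle(+87): rpm ← 2513 +87 = 2600
set_airspeed(55.94): V ← 55.94 m/s
set_airspeed(90.5): V ← 90.5 m/s
set_airspeed(80.71): V ← 80.71 m/s
adjust_airspeed(-16.27): V ← 80.71 -16.27 = 64.44 m/s
final state: V = 64.44 m/s, rpm = 2600 → n = rpm/60 = 43.333333 rev/s
J = V / (n·D) = 64.44 / (43.333333 × 3.45) = 0.431037
regime bands: climb J<0.6313 | cruise [0.6313, 1.2626) | windmill J≥1.2626
J = 0.4310 → climb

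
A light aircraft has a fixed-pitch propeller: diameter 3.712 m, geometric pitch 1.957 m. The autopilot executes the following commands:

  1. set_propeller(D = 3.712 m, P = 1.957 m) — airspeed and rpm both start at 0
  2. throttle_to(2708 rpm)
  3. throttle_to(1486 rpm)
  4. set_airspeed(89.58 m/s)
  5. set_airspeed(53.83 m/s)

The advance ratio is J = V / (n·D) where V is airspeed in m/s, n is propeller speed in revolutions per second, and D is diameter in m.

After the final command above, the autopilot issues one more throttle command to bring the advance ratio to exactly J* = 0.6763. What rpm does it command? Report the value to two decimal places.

set_propeller: D = 3.712 m, P = 1.957 m (p = P/D = 0.527209); state ← (V=0, rpm=0)
throttle_to(2708): rpm ← 2708
throttle_to(1486): rpm ← 1486
set_airspeed(89.58): V ← 89.58 m/s
set_airspeed(53.83): V ← 53.83 m/s
final state: V = 53.83 m/s, rpm = 1486 → n = rpm/60 = 24.766667 rev/s
target J* = 0.6763; solve J* = V/(n·D) for n: n = V/(J*·D) = 53.83/(0.6763 × 3.712) = 21.442579 rev/s
rpm = 60·n = 1286.554758

rpm = 1286.55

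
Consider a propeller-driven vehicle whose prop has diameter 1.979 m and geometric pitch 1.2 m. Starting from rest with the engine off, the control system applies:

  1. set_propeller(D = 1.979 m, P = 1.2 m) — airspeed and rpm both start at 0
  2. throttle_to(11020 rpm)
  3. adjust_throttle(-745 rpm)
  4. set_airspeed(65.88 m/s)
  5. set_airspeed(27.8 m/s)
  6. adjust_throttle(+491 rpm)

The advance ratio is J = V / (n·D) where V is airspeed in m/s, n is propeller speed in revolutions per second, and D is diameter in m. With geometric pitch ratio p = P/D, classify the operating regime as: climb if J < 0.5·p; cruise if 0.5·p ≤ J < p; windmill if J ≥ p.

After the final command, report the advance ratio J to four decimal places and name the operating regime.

J = 0.0783, regime = climb

set_propeller: D = 1.979 m, P = 1.2 m (p = P/D = 0.606367); state ← (V=0, rpm=0)
throttle_to(11020): rpm ← 11020
adjust_throttle(-745): rpm ← 11020 -745 = 10275
set_airspeed(65.88): V ← 65.88 m/s
set_airspeed(27.8): V ← 27.8 m/s
adjust_throttle(+491): rpm ← 10275 +491 = 10766
final state: V = 27.8 m/s, rpm = 10766 → n = rpm/60 = 179.433333 rev/s
J = V / (n·D) = 27.8 / (179.433333 × 1.979) = 0.078288
regime bands: climb J<0.3032 | cruise [0.3032, 0.6064) | windmill J≥0.6064
J = 0.0783 → climb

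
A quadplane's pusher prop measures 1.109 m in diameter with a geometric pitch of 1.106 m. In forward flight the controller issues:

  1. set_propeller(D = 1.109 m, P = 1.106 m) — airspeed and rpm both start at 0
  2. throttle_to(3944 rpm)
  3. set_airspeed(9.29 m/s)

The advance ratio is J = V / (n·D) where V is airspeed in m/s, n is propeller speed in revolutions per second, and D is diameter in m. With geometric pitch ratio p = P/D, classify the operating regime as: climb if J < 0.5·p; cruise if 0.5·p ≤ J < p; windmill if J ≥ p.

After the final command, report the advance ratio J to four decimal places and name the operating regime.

set_propeller: D = 1.109 m, P = 1.106 m (p = P/D = 0.997295); state ← (V=0, rpm=0)
throttle_to(3944): rpm ← 3944
set_airspeed(9.29): V ← 9.29 m/s
final state: V = 9.29 m/s, rpm = 3944 → n = rpm/60 = 65.733333 rev/s
J = V / (n·D) = 9.29 / (65.733333 × 1.109) = 0.127438
regime bands: climb J<0.4986 | cruise [0.4986, 0.9973) | windmill J≥0.9973
J = 0.1274 → climb

J = 0.1274, regime = climb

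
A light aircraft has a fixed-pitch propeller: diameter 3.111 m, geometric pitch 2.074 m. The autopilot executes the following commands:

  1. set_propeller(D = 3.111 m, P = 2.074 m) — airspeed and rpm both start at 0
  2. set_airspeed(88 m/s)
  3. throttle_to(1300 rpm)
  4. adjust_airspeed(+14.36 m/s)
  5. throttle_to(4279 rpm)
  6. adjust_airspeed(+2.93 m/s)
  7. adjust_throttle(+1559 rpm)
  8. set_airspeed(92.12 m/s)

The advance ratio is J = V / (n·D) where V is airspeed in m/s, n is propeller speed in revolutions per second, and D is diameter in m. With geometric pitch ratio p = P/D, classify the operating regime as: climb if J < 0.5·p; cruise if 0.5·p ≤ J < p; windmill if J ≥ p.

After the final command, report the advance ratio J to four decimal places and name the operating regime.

J = 0.3043, regime = climb

set_propeller: D = 3.111 m, P = 2.074 m (p = P/D = 0.666667); state ← (V=0, rpm=0)
set_airspeed(88): V ← 88 m/s
throttle_to(1300): rpm ← 1300
adjust_airspeed(+14.36): V ← 88 +14.36 = 102.36 m/s
throttle_to(4279): rpm ← 4279
adjust_airspeed(+2.93): V ← 102.36 +2.93 = 105.29 m/s
adjust_throttle(+1559): rpm ← 4279 +1559 = 5838
set_airspeed(92.12): V ← 92.12 m/s
final state: V = 92.12 m/s, rpm = 5838 → n = rpm/60 = 97.300000 rev/s
J = V / (n·D) = 92.12 / (97.300000 × 3.111) = 0.304327
regime bands: climb J<0.3333 | cruise [0.3333, 0.6667) | windmill J≥0.6667
J = 0.3043 → climb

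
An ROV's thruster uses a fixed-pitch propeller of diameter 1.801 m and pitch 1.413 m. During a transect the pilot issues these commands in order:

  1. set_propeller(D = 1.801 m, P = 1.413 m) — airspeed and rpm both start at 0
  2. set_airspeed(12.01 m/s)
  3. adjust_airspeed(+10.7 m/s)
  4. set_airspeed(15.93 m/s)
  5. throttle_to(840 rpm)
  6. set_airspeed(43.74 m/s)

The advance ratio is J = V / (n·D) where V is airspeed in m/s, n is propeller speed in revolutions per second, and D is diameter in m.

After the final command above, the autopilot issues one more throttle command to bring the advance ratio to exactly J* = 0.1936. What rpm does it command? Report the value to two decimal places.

rpm = 7526.81

set_propeller: D = 1.801 m, P = 1.413 m (p = P/D = 0.784564); state ← (V=0, rpm=0)
set_airspeed(12.01): V ← 12.01 m/s
adjust_airspeed(+10.7): V ← 12.01 +10.7 = 22.71 m/s
set_airspeed(15.93): V ← 15.93 m/s
throttle_to(840): rpm ← 840
set_airspeed(43.74): V ← 43.74 m/s
final state: V = 43.74 m/s, rpm = 840 → n = rpm/60 = 14.000000 rev/s
target J* = 0.1936; solve J* = V/(n·D) for n: n = V/(J*·D) = 43.74/(0.1936 × 1.801) = 125.446836 rev/s
rpm = 60·n = 7526.810174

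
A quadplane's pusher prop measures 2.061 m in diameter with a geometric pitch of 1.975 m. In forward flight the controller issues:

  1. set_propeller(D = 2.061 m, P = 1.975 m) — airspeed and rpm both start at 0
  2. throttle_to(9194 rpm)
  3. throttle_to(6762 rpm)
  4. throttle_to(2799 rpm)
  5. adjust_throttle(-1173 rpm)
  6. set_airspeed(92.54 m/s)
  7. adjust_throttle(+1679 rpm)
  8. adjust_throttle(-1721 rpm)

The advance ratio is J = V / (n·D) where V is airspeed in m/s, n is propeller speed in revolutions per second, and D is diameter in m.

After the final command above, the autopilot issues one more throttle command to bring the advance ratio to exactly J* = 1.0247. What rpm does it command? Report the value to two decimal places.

rpm = 2629.09

set_propeller: D = 2.061 m, P = 1.975 m (p = P/D = 0.958273); state ← (V=0, rpm=0)
throttle_to(9194): rpm ← 9194
throttle_to(6762): rpm ← 6762
throttle_to(2799): rpm ← 2799
adjust_throttle(-1173): rpm ← 2799 -1173 = 1626
set_airspeed(92.54): V ← 92.54 m/s
adjust_throttle(+1679): rpm ← 1626 +1679 = 3305
adjust_throttle(-1721): rpm ← 3305 -1721 = 1584
final state: V = 92.54 m/s, rpm = 1584 → n = rpm/60 = 26.400000 rev/s
target J* = 1.0247; solve J* = V/(n·D) for n: n = V/(J*·D) = 92.54/(1.0247 × 2.061) = 43.818224 rev/s
rpm = 60·n = 2629.093416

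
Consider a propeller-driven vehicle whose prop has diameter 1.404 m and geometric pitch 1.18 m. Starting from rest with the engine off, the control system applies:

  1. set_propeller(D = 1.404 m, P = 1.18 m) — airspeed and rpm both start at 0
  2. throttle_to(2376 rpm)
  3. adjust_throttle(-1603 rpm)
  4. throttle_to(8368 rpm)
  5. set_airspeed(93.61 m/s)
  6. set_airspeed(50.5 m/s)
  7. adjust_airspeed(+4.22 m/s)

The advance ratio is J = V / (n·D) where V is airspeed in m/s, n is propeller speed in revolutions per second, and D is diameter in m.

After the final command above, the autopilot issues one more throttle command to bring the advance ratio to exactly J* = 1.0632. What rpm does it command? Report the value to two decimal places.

set_propeller: D = 1.404 m, P = 1.18 m (p = P/D = 0.840456); state ← (V=0, rpm=0)
throttle_to(2376): rpm ← 2376
adjust_throttle(-1603): rpm ← 2376 -1603 = 773
throttle_to(8368): rpm ← 8368
set_airspeed(93.61): V ← 93.61 m/s
set_airspeed(50.5): V ← 50.5 m/s
adjust_airspeed(+4.22): V ← 50.5 +4.22 = 54.72 m/s
final state: V = 54.72 m/s, rpm = 8368 → n = rpm/60 = 139.466667 rev/s
target J* = 1.0632; solve J* = V/(n·D) for n: n = V/(J*·D) = 54.72/(1.0632 × 1.404) = 36.657599 rev/s
rpm = 60·n = 2199.455924

rpm = 2199.46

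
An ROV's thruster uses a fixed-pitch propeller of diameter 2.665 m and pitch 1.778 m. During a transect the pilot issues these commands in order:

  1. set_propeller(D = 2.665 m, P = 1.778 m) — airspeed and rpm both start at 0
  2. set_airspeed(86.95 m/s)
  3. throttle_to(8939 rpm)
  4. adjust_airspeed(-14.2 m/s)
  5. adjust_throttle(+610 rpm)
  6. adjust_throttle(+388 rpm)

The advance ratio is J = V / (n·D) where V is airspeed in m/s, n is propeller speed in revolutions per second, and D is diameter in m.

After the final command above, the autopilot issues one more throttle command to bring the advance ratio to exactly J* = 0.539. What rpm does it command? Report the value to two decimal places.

set_propeller: D = 2.665 m, P = 1.778 m (p = P/D = 0.667167); state ← (V=0, rpm=0)
set_airspeed(86.95): V ← 86.95 m/s
throttle_to(8939): rpm ← 8939
adjust_airspeed(-14.2): V ← 86.95 -14.2 = 72.75 m/s
adjust_throttle(+610): rpm ← 8939 +610 = 9549
adjust_throttle(+388): rpm ← 9549 +388 = 9937
final state: V = 72.75 m/s, rpm = 9937 → n = rpm/60 = 165.616667 rev/s
target J* = 0.539; solve J* = V/(n·D) for n: n = V/(J*·D) = 72.75/(0.539 × 2.665) = 50.646218 rev/s
rpm = 60·n = 3038.773074

rpm = 3038.77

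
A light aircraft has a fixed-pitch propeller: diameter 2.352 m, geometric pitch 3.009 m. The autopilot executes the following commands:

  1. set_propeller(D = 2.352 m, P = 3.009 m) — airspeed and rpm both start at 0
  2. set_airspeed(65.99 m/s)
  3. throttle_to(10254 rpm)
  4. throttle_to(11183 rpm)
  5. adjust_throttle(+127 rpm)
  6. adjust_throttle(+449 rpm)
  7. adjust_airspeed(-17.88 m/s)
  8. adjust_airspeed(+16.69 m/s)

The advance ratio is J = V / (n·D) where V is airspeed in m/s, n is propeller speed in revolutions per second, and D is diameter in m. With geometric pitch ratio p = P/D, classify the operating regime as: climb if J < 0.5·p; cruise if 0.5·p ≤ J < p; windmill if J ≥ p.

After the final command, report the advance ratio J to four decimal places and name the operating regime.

set_propeller: D = 2.352 m, P = 3.009 m (p = P/D = 1.279337); state ← (V=0, rpm=0)
set_airspeed(65.99): V ← 65.99 m/s
throttle_to(10254): rpm ← 10254
throttle_to(11183): rpm ← 11183
adjust_throttle(+127): rpm ← 11183 +127 = 11310
adjust_throttle(+449): rpm ← 11310 +449 = 11759
adjust_airspeed(-17.88): V ← 65.99 -17.88 = 48.11 m/s
adjust_airspeed(+16.69): V ← 48.11 +16.69 = 64.8 m/s
final state: V = 64.8 m/s, rpm = 11759 → n = rpm/60 = 195.983333 rev/s
J = V / (n·D) = 64.8 / (195.983333 × 2.352) = 0.140578
regime bands: climb J<0.6397 | cruise [0.6397, 1.2793) | windmill J≥1.2793
J = 0.1406 → climb

J = 0.1406, regime = climb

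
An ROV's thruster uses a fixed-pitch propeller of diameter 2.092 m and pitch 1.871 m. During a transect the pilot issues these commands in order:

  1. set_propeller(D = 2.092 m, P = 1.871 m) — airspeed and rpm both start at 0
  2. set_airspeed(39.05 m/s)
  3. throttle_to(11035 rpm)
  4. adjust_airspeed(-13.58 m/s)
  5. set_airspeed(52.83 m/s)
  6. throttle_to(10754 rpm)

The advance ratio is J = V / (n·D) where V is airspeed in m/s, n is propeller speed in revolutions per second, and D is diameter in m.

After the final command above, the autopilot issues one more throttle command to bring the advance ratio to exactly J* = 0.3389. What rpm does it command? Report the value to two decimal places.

set_propeller: D = 2.092 m, P = 1.871 m (p = P/D = 0.894359); state ← (V=0, rpm=0)
set_airspeed(39.05): V ← 39.05 m/s
throttle_to(11035): rpm ← 11035
adjust_airspeed(-13.58): V ← 39.05 -13.58 = 25.47 m/s
set_airspeed(52.83): V ← 52.83 m/s
throttle_to(10754): rpm ← 10754
final state: V = 52.83 m/s, rpm = 10754 → n = rpm/60 = 179.233333 rev/s
target J* = 0.3389; solve J* = V/(n·D) for n: n = V/(J*·D) = 52.83/(0.3389 × 2.092) = 74.515627 rev/s
rpm = 60·n = 4470.937636

rpm = 4470.94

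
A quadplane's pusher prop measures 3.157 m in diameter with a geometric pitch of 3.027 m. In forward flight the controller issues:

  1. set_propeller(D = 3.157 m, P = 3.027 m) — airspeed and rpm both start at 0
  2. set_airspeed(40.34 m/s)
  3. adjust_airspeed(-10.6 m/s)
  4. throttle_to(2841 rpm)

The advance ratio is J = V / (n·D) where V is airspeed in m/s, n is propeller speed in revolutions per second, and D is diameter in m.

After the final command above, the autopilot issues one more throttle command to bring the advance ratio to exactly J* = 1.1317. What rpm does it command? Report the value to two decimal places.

rpm = 499.44

set_propeller: D = 3.157 m, P = 3.027 m (p = P/D = 0.958822); state ← (V=0, rpm=0)
set_airspeed(40.34): V ← 40.34 m/s
adjust_airspeed(-10.6): V ← 40.34 -10.6 = 29.74 m/s
throttle_to(2841): rpm ← 2841
final state: V = 29.74 m/s, rpm = 2841 → n = rpm/60 = 47.350000 rev/s
target J* = 1.1317; solve J* = V/(n·D) for n: n = V/(J*·D) = 29.74/(1.1317 × 3.157) = 8.324057 rev/s
rpm = 60·n = 499.443444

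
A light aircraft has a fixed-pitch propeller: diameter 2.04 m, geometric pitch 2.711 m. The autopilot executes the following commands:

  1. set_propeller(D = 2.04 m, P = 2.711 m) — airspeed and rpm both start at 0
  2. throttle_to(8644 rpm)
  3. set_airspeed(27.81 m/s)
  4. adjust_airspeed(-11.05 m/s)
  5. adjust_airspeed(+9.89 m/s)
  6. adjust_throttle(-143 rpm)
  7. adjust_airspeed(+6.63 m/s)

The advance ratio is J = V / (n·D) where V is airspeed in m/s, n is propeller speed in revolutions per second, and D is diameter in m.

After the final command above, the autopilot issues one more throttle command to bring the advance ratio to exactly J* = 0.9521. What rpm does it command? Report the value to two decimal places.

rpm = 1028.07

set_propeller: D = 2.04 m, P = 2.711 m (p = P/D = 1.328922); state ← (V=0, rpm=0)
throttle_to(8644): rpm ← 8644
set_airspeed(27.81): V ← 27.81 m/s
adjust_airspeed(-11.05): V ← 27.81 -11.05 = 16.76 m/s
adjust_airspeed(+9.89): V ← 16.76 +9.89 = 26.65 m/s
adjust_throttle(-143): rpm ← 8644 -143 = 8501
adjust_airspeed(+6.63): V ← 26.65 +6.63 = 33.28 m/s
final state: V = 33.28 m/s, rpm = 8501 → n = rpm/60 = 141.683333 rev/s
target J* = 0.9521; solve J* = V/(n·D) for n: n = V/(J*·D) = 33.28/(0.9521 × 2.04) = 17.134466 rev/s
rpm = 60·n = 1028.067986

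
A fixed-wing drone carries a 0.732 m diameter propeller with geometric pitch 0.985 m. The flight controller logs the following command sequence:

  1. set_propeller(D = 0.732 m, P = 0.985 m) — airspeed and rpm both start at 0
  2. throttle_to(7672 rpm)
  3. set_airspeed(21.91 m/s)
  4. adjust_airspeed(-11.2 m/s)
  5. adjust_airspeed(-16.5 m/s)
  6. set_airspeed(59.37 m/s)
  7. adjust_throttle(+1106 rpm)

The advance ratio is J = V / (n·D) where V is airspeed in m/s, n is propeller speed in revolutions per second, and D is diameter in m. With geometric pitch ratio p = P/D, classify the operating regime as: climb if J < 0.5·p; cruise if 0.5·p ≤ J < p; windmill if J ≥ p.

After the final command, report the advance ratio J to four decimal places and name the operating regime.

J = 0.5544, regime = climb

set_propeller: D = 0.732 m, P = 0.985 m (p = P/D = 1.345628); state ← (V=0, rpm=0)
throttle_to(7672): rpm ← 7672
set_airspeed(21.91): V ← 21.91 m/s
adjust_airspeed(-11.2): V ← 21.91 -11.2 = 10.71 m/s
adjust_airspeed(-16.5): V ← 10.71 -16.5 = -5.79 m/s
set_airspeed(59.37): V ← 59.37 m/s
adjust_throttle(+1106): rpm ← 7672 +1106 = 8778
final state: V = 59.37 m/s, rpm = 8778 → n = rpm/60 = 146.300000 rev/s
J = V / (n·D) = 59.37 / (146.300000 × 0.732) = 0.554385
regime bands: climb J<0.6728 | cruise [0.6728, 1.3456) | windmill J≥1.3456
J = 0.5544 → climb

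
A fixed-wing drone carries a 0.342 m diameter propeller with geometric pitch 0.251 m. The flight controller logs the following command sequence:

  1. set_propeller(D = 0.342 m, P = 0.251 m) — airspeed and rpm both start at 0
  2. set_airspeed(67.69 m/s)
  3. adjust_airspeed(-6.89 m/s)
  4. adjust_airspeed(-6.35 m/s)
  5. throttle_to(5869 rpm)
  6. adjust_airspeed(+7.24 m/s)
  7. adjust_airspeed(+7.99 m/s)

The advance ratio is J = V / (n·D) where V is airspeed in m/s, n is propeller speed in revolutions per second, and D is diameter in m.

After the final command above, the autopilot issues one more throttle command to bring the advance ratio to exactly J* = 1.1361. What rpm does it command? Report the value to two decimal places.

set_propeller: D = 0.342 m, P = 0.251 m (p = P/D = 0.733918); state ← (V=0, rpm=0)
set_airspeed(67.69): V ← 67.69 m/s
adjust_airspeed(-6.89): V ← 67.69 -6.89 = 60.8 m/s
adjust_airspeed(-6.35): V ← 60.8 -6.35 = 54.45 m/s
throttle_to(5869): rpm ← 5869
adjust_airspeed(+7.24): V ← 54.45 +7.24 = 61.69 m/s
adjust_airspeed(+7.99): V ← 61.69 +7.99 = 69.68 m/s
final state: V = 69.68 m/s, rpm = 5869 → n = rpm/60 = 97.816667 rev/s
target J* = 1.1361; solve J* = V/(n·D) for n: n = V/(J*·D) = 69.68/(1.1361 × 0.342) = 179.335173 rev/s
rpm = 60·n = 10760.110381

rpm = 10760.11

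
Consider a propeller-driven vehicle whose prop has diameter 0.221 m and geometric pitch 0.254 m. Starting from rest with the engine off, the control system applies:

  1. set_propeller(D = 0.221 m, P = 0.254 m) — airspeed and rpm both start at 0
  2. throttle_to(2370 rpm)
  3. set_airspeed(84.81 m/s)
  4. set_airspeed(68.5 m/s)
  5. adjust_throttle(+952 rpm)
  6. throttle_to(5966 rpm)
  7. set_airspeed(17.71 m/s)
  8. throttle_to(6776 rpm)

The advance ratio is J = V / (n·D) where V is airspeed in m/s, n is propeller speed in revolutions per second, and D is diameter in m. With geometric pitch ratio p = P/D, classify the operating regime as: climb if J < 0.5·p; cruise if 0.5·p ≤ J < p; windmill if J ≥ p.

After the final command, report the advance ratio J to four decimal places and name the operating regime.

set_propeller: D = 0.221 m, P = 0.254 m (p = P/D = 1.149321); state ← (V=0, rpm=0)
throttle_to(2370): rpm ← 2370
set_airspeed(84.81): V ← 84.81 m/s
set_airspeed(68.5): V ← 68.5 m/s
adjust_throttle(+952): rpm ← 2370 +952 = 3322
throttle_to(5966): rpm ← 5966
set_airspeed(17.71): V ← 17.71 m/s
throttle_to(6776): rpm ← 6776
final state: V = 17.71 m/s, rpm = 6776 → n = rpm/60 = 112.933333 rev/s
J = V / (n·D) = 17.71 / (112.933333 × 0.221) = 0.709585
regime bands: climb J<0.5747 | cruise [0.5747, 1.1493) | windmill J≥1.1493
J = 0.7096 → cruise

J = 0.7096, regime = cruise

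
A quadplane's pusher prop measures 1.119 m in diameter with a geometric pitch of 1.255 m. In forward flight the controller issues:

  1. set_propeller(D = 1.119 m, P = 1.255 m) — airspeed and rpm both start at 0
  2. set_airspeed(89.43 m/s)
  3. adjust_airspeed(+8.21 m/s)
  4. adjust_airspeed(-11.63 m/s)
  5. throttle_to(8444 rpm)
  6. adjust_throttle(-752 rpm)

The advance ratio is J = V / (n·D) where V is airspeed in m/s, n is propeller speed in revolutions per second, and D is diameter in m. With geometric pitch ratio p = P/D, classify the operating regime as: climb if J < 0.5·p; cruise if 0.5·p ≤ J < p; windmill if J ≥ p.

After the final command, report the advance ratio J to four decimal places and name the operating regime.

set_propeller: D = 1.119 m, P = 1.255 m (p = P/D = 1.121537); state ← (V=0, rpm=0)
set_airspeed(89.43): V ← 89.43 m/s
adjust_airspeed(+8.21): V ← 89.43 +8.21 = 97.64 m/s
adjust_airspeed(-11.63): V ← 97.64 -11.63 = 86.01 m/s
throttle_to(8444): rpm ← 8444
adjust_throttle(-752): rpm ← 8444 -752 = 7692
final state: V = 86.01 m/s, rpm = 7692 → n = rpm/60 = 128.200000 rev/s
J = V / (n·D) = 86.01 / (128.200000 × 1.119) = 0.599557
regime bands: climb J<0.5608 | cruise [0.5608, 1.1215) | windmill J≥1.1215
J = 0.5996 → cruise

J = 0.5996, regime = cruise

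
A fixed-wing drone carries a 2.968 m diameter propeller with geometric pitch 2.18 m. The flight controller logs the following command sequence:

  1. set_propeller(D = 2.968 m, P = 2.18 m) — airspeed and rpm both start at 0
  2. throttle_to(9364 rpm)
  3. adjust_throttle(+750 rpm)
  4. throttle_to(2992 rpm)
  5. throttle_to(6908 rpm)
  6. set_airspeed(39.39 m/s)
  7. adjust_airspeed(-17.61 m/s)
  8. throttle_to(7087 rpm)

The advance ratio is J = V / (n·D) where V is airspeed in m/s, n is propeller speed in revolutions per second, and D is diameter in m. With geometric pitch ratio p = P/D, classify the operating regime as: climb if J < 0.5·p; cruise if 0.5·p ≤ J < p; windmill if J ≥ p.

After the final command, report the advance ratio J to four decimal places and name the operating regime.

J = 0.0621, regime = climb

set_propeller: D = 2.968 m, P = 2.18 m (p = P/D = 0.734501); state ← (V=0, rpm=0)
throttle_to(9364): rpm ← 9364
adjust_throttle(+750): rpm ← 9364 +750 = 10114
throttle_to(2992): rpm ← 2992
throttle_to(6908): rpm ← 6908
set_airspeed(39.39): V ← 39.39 m/s
adjust_airspeed(-17.61): V ← 39.39 -17.61 = 21.78 m/s
throttle_to(7087): rpm ← 7087
final state: V = 21.78 m/s, rpm = 7087 → n = rpm/60 = 118.116667 rev/s
J = V / (n·D) = 21.78 / (118.116667 × 2.968) = 0.062127
regime bands: climb J<0.3673 | cruise [0.3673, 0.7345) | windmill J≥0.7345
J = 0.0621 → climb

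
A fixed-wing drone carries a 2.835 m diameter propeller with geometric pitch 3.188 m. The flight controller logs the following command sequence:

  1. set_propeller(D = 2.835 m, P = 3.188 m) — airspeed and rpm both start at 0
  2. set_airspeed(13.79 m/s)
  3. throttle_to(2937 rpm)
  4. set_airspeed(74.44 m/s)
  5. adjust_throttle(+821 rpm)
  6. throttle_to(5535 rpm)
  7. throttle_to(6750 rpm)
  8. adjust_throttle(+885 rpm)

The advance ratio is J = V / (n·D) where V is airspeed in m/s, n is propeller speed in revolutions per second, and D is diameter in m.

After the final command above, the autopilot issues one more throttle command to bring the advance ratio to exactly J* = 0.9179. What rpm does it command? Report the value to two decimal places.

set_propeller: D = 2.835 m, P = 3.188 m (p = P/D = 1.124515); state ← (V=0, rpm=0)
set_airspeed(13.79): V ← 13.79 m/s
throttle_to(2937): rpm ← 2937
set_airspeed(74.44): V ← 74.44 m/s
adjust_throttle(+821): rpm ← 2937 +821 = 3758
throttle_to(5535): rpm ← 5535
throttle_to(6750): rpm ← 6750
adjust_throttle(+885): rpm ← 6750 +885 = 7635
final state: V = 74.44 m/s, rpm = 7635 → n = rpm/60 = 127.250000 rev/s
target J* = 0.9179; solve J* = V/(n·D) for n: n = V/(J*·D) = 74.44/(0.9179 × 2.835) = 28.606053 rev/s
rpm = 60·n = 1716.363150

rpm = 1716.36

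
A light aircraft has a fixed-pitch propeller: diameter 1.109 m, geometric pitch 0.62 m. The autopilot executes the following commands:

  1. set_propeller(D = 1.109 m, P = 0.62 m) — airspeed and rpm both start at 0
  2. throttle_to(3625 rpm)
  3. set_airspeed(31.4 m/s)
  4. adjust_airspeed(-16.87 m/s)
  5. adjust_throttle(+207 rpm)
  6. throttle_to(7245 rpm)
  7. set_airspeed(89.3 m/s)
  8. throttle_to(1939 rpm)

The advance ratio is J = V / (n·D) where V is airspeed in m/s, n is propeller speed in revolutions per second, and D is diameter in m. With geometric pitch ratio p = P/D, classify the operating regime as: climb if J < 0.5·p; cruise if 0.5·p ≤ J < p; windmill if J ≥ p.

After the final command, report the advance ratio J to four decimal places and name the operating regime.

set_propeller: D = 1.109 m, P = 0.62 m (p = P/D = 0.559062); state ← (V=0, rpm=0)
throttle_to(3625): rpm ← 3625
set_airspeed(31.4): V ← 31.4 m/s
adjust_airspeed(-16.87): V ← 31.4 -16.87 = 14.53 m/s
adjust_throttle(+207): rpm ← 3625 +207 = 3832
throttle_to(7245): rpm ← 7245
set_airspeed(89.3): V ← 89.3 m/s
throttle_to(1939): rpm ← 1939
final state: V = 89.3 m/s, rpm = 1939 → n = rpm/60 = 32.316667 rev/s
J = V / (n·D) = 89.3 / (32.316667 × 1.109) = 2.491686
regime bands: climb J<0.2795 | cruise [0.2795, 0.5591) | windmill J≥0.5591
J = 2.4917 → windmill

J = 2.4917, regime = windmill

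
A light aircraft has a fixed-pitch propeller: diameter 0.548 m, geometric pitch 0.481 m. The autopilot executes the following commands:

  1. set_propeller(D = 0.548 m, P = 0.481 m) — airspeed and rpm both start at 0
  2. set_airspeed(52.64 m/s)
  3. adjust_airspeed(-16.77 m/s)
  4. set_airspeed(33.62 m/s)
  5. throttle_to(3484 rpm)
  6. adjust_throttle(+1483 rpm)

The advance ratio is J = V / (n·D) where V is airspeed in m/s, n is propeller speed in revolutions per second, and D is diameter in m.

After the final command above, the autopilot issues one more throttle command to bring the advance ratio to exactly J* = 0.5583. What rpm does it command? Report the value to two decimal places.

set_propeller: D = 0.548 m, P = 0.481 m (p = P/D = 0.877737); state ← (V=0, rpm=0)
set_airspeed(52.64): V ← 52.64 m/s
adjust_airspeed(-16.77): V ← 52.64 -16.77 = 35.87 m/s
set_airspeed(33.62): V ← 33.62 m/s
throttle_to(3484): rpm ← 3484
adjust_throttle(+1483): rpm ← 3484 +1483 = 4967
final state: V = 33.62 m/s, rpm = 4967 → n = rpm/60 = 82.783333 rev/s
target J* = 0.5583; solve J* = V/(n·D) for n: n = V/(J*·D) = 33.62/(0.5583 × 0.548) = 109.887811 rev/s
rpm = 60·n = 6593.268669

rpm = 6593.27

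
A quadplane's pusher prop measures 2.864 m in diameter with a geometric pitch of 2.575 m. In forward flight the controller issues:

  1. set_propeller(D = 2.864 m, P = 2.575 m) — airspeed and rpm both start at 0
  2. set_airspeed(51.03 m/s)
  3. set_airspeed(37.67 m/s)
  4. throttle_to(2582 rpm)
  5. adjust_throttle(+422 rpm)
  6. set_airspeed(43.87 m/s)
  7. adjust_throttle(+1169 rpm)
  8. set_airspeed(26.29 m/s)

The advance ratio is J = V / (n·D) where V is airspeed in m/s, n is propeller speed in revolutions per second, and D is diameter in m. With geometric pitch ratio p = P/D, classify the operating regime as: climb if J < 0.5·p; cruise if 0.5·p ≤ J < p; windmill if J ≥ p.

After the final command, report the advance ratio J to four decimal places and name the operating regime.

set_propeller: D = 2.864 m, P = 2.575 m (p = P/D = 0.899092); state ← (V=0, rpm=0)
set_airspeed(51.03): V ← 51.03 m/s
set_airspeed(37.67): V ← 37.67 m/s
throttle_to(2582): rpm ← 2582
adjust_throttle(+422): rpm ← 2582 +422 = 3004
set_airspeed(43.87): V ← 43.87 m/s
adjust_throttle(+1169): rpm ← 3004 +1169 = 4173
set_airspeed(26.29): V ← 26.29 m/s
final state: V = 26.29 m/s, rpm = 4173 → n = rpm/60 = 69.550000 rev/s
J = V / (n·D) = 26.29 / (69.550000 × 2.864) = 0.131984
regime bands: climb J<0.4495 | cruise [0.4495, 0.8991) | windmill J≥0.8991
J = 0.1320 → climb

J = 0.1320, regime = climb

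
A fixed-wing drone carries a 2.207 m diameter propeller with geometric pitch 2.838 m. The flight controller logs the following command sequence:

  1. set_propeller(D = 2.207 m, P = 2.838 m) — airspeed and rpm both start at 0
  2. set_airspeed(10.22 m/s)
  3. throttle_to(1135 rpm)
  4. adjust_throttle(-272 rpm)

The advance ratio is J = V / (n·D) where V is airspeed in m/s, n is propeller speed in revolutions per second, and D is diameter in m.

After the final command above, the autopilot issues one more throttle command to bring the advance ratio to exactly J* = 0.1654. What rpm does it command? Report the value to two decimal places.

rpm = 1679.83

set_propeller: D = 2.207 m, P = 2.838 m (p = P/D = 1.285908); state ← (V=0, rpm=0)
set_airspeed(10.22): V ← 10.22 m/s
throttle_to(1135): rpm ← 1135
adjust_throttle(-272): rpm ← 1135 -272 = 863
final state: V = 10.22 m/s, rpm = 863 → n = rpm/60 = 14.383333 rev/s
target J* = 0.1654; solve J* = V/(n·D) for n: n = V/(J*·D) = 10.22/(0.1654 × 2.207) = 27.997101 rev/s
rpm = 60·n = 1679.826034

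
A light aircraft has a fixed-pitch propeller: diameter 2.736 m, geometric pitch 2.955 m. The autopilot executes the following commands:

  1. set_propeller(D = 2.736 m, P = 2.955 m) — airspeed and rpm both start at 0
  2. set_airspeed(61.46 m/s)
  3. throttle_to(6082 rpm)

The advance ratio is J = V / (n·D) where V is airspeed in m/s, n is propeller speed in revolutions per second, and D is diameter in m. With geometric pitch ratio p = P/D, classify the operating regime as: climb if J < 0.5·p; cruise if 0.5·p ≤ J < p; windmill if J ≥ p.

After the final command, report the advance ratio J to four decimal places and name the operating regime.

J = 0.2216, regime = climb

set_propeller: D = 2.736 m, P = 2.955 m (p = P/D = 1.080044); state ← (V=0, rpm=0)
set_airspeed(61.46): V ← 61.46 m/s
throttle_to(6082): rpm ← 6082
final state: V = 61.46 m/s, rpm = 6082 → n = rpm/60 = 101.366667 rev/s
J = V / (n·D) = 61.46 / (101.366667 × 2.736) = 0.221606
regime bands: climb J<0.5400 | cruise [0.5400, 1.0800) | windmill J≥1.0800
J = 0.2216 → climb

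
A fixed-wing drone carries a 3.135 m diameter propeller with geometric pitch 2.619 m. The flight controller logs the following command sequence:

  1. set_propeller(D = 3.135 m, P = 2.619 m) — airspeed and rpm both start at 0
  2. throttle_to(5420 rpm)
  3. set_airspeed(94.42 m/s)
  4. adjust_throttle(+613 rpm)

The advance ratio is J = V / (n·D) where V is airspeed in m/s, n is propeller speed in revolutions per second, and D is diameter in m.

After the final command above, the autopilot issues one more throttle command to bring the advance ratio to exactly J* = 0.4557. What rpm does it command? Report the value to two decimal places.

rpm = 3965.51

set_propeller: D = 3.135 m, P = 2.619 m (p = P/D = 0.835407); state ← (V=0, rpm=0)
throttle_to(5420): rpm ← 5420
set_airspeed(94.42): V ← 94.42 m/s
adjust_throttle(+613): rpm ← 5420 +613 = 6033
final state: V = 94.42 m/s, rpm = 6033 → n = rpm/60 = 100.550000 rev/s
target J* = 0.4557; solve J* = V/(n·D) for n: n = V/(J*·D) = 94.42/(0.4557 × 3.135) = 66.091776 rev/s
rpm = 60·n = 3965.506561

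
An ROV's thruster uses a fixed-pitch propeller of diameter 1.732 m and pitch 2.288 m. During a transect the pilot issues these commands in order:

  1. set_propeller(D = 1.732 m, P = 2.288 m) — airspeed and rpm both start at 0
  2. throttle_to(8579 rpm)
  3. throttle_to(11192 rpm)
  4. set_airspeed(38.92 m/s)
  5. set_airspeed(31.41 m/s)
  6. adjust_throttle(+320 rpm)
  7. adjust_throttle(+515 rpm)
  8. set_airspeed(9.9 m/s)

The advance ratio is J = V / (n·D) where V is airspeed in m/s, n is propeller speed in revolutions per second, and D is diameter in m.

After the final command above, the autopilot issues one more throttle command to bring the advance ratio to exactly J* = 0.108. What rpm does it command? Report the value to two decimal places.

set_propeller: D = 1.732 m, P = 2.288 m (p = P/D = 1.321016); state ← (V=0, rpm=0)
throttle_to(8579): rpm ← 8579
throttle_to(11192): rpm ← 11192
set_airspeed(38.92): V ← 38.92 m/s
set_airspeed(31.41): V ← 31.41 m/s
adjust_throttle(+320): rpm ← 11192 +320 = 11512
adjust_throttle(+515): rpm ← 11512 +515 = 12027
set_airspeed(9.9): V ← 9.9 m/s
final state: V = 9.9 m/s, rpm = 12027 → n = rpm/60 = 200.450000 rev/s
target J* = 0.108; solve J* = V/(n·D) for n: n = V/(J*·D) = 9.9/(0.108 × 1.732) = 52.925327 rev/s
rpm = 60·n = 3175.519630

rpm = 3175.52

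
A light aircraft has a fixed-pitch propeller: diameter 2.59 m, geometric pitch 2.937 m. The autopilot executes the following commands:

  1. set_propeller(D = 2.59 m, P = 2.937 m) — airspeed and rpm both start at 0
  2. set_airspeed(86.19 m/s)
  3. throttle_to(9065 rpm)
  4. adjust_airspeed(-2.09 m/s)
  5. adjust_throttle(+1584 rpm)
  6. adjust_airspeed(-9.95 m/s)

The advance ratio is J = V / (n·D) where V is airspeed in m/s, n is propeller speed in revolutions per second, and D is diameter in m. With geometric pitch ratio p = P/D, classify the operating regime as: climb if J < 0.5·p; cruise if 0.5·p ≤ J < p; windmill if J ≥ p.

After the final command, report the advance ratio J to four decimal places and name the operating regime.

set_propeller: D = 2.59 m, P = 2.937 m (p = P/D = 1.133977); state ← (V=0, rpm=0)
set_airspeed(86.19): V ← 86.19 m/s
throttle_to(9065): rpm ← 9065
adjust_airspeed(-2.09): V ← 86.19 -2.09 = 84.1 m/s
adjust_throttle(+1584): rpm ← 9065 +1584 = 10649
adjust_airspeed(-9.95): V ← 84.1 -9.95 = 74.15 m/s
final state: V = 74.15 m/s, rpm = 10649 → n = rpm/60 = 177.483333 rev/s
J = V / (n·D) = 74.15 / (177.483333 × 2.59) = 0.161307
regime bands: climb J<0.5670 | cruise [0.5670, 1.1340) | windmill J≥1.1340
J = 0.1613 → climb

J = 0.1613, regime = climb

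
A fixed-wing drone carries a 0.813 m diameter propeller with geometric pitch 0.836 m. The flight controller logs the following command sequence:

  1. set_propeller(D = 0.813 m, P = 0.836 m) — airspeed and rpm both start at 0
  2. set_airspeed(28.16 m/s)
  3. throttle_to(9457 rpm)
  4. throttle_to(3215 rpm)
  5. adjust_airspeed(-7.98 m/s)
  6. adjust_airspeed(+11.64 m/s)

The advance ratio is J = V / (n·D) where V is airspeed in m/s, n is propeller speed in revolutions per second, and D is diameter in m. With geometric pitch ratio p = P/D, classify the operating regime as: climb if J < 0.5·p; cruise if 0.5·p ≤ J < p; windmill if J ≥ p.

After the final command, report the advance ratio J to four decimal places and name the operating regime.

J = 0.7304, regime = cruise

set_propeller: D = 0.813 m, P = 0.836 m (p = P/D = 1.028290); state ← (V=0, rpm=0)
set_airspeed(28.16): V ← 28.16 m/s
throttle_to(9457): rpm ← 9457
throttle_to(3215): rpm ← 3215
adjust_airspeed(-7.98): V ← 28.16 -7.98 = 20.18 m/s
adjust_airspeed(+11.64): V ← 20.18 +11.64 = 31.82 m/s
final state: V = 31.82 m/s, rpm = 3215 → n = rpm/60 = 53.583333 rev/s
J = V / (n·D) = 31.82 / (53.583333 × 0.813) = 0.730432
regime bands: climb J<0.5141 | cruise [0.5141, 1.0283) | windmill J≥1.0283
J = 0.7304 → cruise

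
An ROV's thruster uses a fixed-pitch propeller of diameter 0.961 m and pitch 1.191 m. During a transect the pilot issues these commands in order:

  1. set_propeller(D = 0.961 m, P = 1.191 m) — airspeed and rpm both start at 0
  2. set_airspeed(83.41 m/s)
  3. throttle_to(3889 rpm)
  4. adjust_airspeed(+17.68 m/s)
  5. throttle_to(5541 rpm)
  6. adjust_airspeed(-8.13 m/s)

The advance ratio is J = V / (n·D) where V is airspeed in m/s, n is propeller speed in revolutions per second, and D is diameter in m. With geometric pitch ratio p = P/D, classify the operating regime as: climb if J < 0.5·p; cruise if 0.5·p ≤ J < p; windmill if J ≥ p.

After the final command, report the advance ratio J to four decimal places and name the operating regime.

J = 1.0475, regime = cruise

set_propeller: D = 0.961 m, P = 1.191 m (p = P/D = 1.239334); state ← (V=0, rpm=0)
set_airspeed(83.41): V ← 83.41 m/s
throttle_to(3889): rpm ← 3889
adjust_airspeed(+17.68): V ← 83.41 +17.68 = 101.09 m/s
throttle_to(5541): rpm ← 5541
adjust_airspeed(-8.13): V ← 101.09 -8.13 = 92.96 m/s
final state: V = 92.96 m/s, rpm = 5541 → n = rpm/60 = 92.350000 rev/s
J = V / (n·D) = 92.96 / (92.350000 × 0.961) = 1.047456
regime bands: climb J<0.6197 | cruise [0.6197, 1.2393) | windmill J≥1.2393
J = 1.0475 → cruise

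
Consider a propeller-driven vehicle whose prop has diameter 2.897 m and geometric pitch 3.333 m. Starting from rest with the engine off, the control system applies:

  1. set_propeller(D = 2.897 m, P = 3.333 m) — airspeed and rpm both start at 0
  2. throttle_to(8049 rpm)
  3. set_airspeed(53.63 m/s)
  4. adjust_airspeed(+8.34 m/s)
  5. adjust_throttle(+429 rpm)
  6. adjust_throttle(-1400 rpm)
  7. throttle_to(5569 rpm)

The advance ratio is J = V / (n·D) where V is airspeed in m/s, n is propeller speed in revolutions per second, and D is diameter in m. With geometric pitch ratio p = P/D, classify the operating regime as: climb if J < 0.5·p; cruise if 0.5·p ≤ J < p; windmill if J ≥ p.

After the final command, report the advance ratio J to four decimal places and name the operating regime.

J = 0.2305, regime = climb

set_propeller: D = 2.897 m, P = 3.333 m (p = P/D = 1.150501); state ← (V=0, rpm=0)
throttle_to(8049): rpm ← 8049
set_airspeed(53.63): V ← 53.63 m/s
adjust_airspeed(+8.34): V ← 53.63 +8.34 = 61.97 m/s
adjust_throttle(+429): rpm ← 8049 +429 = 8478
adjust_throttle(-1400): rpm ← 8478 -1400 = 7078
throttle_to(5569): rpm ← 5569
final state: V = 61.97 m/s, rpm = 5569 → n = rpm/60 = 92.816667 rev/s
J = V / (n·D) = 61.97 / (92.816667 × 2.897) = 0.230466
regime bands: climb J<0.5753 | cruise [0.5753, 1.1505) | windmill J≥1.1505
J = 0.2305 → climb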